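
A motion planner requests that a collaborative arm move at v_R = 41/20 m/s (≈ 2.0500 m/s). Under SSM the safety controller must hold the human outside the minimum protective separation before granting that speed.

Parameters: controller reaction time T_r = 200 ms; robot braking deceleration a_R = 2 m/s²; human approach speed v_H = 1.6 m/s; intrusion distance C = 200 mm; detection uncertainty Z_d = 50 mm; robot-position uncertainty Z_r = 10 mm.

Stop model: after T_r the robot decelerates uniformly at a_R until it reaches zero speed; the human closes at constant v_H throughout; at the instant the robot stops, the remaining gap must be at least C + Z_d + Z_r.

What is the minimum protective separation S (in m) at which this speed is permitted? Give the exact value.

S_min = 5889/1600 m = 3.6806 m

braking lasts T_s = (41/20)/2 = 1.0250 s
robot in T_r: 2.0500·0.2000 = 0.4100 m
robot covers 2.0500·1.0250 − ½·2.0000·1.0250² = 1.0506 m while stopping
human closes 1.6000·1.2250 = 1.9600 m
margins: 0.2000+0.0500+0.0100 = 0.2600 m
S_min ≈ 0.4100+1.0506+1.9600+0.2600  ⇒  S_min = 5889/1600 m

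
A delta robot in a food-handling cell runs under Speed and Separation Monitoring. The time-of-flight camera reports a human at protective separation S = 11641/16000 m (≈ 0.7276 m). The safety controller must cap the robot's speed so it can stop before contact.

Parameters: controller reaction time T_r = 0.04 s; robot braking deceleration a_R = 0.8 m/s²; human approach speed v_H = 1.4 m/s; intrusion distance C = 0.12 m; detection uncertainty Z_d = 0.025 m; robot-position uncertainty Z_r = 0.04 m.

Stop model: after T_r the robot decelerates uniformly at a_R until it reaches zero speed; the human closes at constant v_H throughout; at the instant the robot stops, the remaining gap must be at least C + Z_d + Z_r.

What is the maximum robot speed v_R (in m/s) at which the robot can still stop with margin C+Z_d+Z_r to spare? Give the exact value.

collect terms ⇒ (5/8)·v_R² + (179/100)·v_R + (-1557/3200) = 0
  disc = (179/100)² − 4·(5/8)·(-1557/3200) = 707281/160000 ; √disc = 841/400
  v_R = (−(179/100) + 841/400) / (2·(5/8)) = 1/4 m/s
check:
braking lasts T_s = (1/4)/(4/5) = 0.3125 s
robot covers v_R·T_r = 0.2500·0.0400 = 0.0100 m before braking
braking distance = 0.2500²/(2·0.8000) = 0.0391 m
human closes 1.4000·0.3525 = 0.4935 m
margins: 0.1200+0.0250+0.0400 = 0.1850 m
sum ≈ 0.0100+0.0391+0.4935+0.1850 ≈ 0.7276 m = S ✓

v_R_max = 1/4 m/s = 0.2500 m/s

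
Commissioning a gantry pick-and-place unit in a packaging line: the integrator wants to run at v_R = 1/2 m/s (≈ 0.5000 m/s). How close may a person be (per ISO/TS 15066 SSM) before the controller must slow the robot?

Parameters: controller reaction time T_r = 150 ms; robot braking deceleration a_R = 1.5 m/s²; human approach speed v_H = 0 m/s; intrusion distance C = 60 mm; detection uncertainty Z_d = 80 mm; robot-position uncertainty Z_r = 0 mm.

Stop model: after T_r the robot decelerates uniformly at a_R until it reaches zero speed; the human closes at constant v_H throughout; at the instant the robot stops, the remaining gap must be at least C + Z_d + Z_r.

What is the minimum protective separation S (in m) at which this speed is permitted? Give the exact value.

S_min = 179/600 m = 0.2983 m

braking lasts T_s = (1/2)/(3/2) = 0.3333 s
reaction-phase robot travel = 0.5000·0.1500 = 0.0750 m
braking distance = 0.5000²/(2·1.5000) = 0.0833 m
human closes 0.0000·0.4833 = 0.0000 m
residual clearance needed = 0.0600+0.0800+0.0000 = 0.1400 m
S_min ≈ 0.0750+0.0833+0.0000+0.1400  ⇒  S_min = 179/600 m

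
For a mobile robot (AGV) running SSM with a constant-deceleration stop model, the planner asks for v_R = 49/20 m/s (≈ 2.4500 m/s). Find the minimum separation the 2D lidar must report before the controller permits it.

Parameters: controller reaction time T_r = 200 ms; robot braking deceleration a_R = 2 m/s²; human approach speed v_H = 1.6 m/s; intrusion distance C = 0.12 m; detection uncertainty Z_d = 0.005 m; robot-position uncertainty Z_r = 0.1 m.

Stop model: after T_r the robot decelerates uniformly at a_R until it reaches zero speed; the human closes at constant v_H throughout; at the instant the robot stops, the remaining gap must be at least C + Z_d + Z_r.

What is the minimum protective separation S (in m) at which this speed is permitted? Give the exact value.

T_s = v_R/a_R = (49/20)/2 = 1.2250 s
reaction-phase robot travel = 2.4500·0.2000 = 0.4900 m
robot under decel: 2.4500²/(2·2.0000) = 1.5006 m
human over T_r+T_s: 1.6000·(0.2000+1.2250) = 2.2800 m
margins: 0.1200+0.0050+0.1000 = 0.2250 m
S_min ≈ 0.4900+1.5006+2.2800+0.2250  ⇒  S_min = 7193/1600 m

S_min = 7193/1600 m = 4.4956 m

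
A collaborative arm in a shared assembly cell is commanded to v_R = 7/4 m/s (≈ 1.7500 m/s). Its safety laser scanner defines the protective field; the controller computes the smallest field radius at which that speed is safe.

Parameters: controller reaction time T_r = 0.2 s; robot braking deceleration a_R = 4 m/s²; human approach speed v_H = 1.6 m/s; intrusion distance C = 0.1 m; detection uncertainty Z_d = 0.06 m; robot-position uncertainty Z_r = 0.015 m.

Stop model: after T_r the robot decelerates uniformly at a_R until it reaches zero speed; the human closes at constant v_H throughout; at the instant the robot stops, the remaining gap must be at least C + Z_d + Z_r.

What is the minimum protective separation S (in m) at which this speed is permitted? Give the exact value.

T_s = v_R/a_R = (7/4)/4 = 0.4375 s
reaction-phase robot travel = 1.7500·0.2000 = 0.3500 m
braking distance = 1.7500²/(2·4.0000) = 0.3828 m
person approaches 1.6000·(0.2000+0.4375) = 1.0200 m
C+Z_d+Z_r = 0.1000+0.0600+0.0150 = 0.1750 m
S_min ≈ 0.3500+0.3828+1.0200+0.1750  ⇒  S_min = 6169/3200 m

S_min = 6169/3200 m = 1.9278 m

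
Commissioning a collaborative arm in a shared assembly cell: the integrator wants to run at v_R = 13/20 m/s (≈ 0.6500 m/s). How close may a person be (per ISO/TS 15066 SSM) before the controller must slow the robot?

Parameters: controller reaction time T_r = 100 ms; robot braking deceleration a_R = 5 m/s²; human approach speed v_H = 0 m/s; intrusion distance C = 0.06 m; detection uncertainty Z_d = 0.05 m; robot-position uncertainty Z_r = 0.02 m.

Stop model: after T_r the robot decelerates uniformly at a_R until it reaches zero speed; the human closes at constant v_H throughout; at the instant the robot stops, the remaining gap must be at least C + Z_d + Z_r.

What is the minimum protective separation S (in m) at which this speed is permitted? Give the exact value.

S_min = 949/4000 m = 0.2372 m

stop time T_s = (13/20)/5 = 0.1300 s
robot in T_r: 0.6500·0.1000 = 0.0650 m
robot under decel: 0.6500²/(2·5.0000) = 0.0423 m
human closes 0.0000·0.2300 = 0.0000 m
C+Z_d+Z_r = 0.0600+0.0500+0.0200 = 0.1300 m
S_min ≈ 0.0650+0.0423+0.0000+0.1300  ⇒  S_min = 949/4000 m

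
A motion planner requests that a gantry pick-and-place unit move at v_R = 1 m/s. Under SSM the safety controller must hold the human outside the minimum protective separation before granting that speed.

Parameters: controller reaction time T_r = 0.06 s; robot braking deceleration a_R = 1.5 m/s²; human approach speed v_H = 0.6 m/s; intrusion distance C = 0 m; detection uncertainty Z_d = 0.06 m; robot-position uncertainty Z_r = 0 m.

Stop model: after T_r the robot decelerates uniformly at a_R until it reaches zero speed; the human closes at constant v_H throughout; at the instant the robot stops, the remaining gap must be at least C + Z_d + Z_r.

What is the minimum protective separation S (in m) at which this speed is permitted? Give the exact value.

stop time T_s = 1/(3/2) = 0.6667 s
robot covers v_R·T_r = 1.0000·0.0600 = 0.0600 m before braking
robot covers 1.0000·0.6667 − ½·1.5000·0.6667² = 0.3333 m while stopping
human over T_r+T_s: 0.6000·(0.0600+0.6667) = 0.4360 m
C+Z_d+Z_r = 0.0000+0.0600+0.0000 = 0.0600 m
S_min ≈ 0.0600+0.3333+0.4360+0.0600  ⇒  S_min = 667/750 m

S_min = 667/750 m = 0.8893 m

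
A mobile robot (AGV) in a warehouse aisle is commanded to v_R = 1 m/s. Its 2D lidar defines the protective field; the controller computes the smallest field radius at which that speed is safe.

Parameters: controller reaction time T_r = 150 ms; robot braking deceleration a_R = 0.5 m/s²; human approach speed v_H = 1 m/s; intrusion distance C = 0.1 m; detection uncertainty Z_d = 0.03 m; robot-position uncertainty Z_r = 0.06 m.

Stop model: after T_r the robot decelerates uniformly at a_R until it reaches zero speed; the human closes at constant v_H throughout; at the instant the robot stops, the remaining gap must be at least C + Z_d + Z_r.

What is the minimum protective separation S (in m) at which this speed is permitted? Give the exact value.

S_min = 349/100 m = 3.4900 m

stop time T_s = 1/(1/2) = 2.0000 s
robot covers v_R·T_r = 1.0000·0.1500 = 0.1500 m before braking
braking distance = 1.0000²/(2·0.5000) = 1.0000 m
human over T_r+T_s: 1.0000·(0.1500+2.0000) = 2.1500 m
margins: 0.1000+0.0300+0.0600 = 0.1900 m
S_min ≈ 0.1500+1.0000+2.1500+0.1900  ⇒  S_min = 349/100 m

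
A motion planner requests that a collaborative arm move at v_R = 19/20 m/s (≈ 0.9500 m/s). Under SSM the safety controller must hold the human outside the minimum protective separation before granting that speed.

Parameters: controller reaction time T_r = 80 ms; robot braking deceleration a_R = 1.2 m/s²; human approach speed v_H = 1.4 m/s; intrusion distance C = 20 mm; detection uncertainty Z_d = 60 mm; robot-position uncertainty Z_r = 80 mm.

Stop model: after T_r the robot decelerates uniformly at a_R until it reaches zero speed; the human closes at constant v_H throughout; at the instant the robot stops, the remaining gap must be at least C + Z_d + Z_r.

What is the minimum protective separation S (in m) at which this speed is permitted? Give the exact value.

braking lasts T_s = (19/20)/(6/5) = 0.7917 s
robot in T_r: 0.9500·0.0800 = 0.0760 m
braking distance = 0.9500²/(2·1.2000) = 0.3760 m
human closes 1.4000·0.8717 = 1.2203 m
residual clearance needed = 0.0200+0.0600+0.0800 = 0.1600 m
S_min ≈ 0.0760+0.3760+1.2203+0.1600  ⇒  S_min = 14659/8000 m

S_min = 14659/8000 m = 1.8324 m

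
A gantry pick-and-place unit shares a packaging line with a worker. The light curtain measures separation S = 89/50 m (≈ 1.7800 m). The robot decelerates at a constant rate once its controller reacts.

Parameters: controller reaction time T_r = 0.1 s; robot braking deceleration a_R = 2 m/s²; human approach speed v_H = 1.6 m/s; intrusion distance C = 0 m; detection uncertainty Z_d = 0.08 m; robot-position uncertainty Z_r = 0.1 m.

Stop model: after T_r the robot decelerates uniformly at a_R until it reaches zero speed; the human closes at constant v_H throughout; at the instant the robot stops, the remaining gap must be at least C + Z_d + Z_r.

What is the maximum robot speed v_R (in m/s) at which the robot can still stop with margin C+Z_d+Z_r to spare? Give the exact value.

collect terms ⇒ (1/4)·v_R² + (9/10)·v_R + (-36/25) = 0
  disc = (9/10)² − 4·(1/4)·(-36/25) = 9/4 ; √disc = 3/2
  v_R = (−(9/10) + 3/2) / (2·(1/4)) = 6/5 m/s
check:
braking lasts T_s = (6/5)/2 = 0.6000 s
robot in T_r: 1.2000·0.1000 = 0.1200 m
robot under decel: 1.2000²/(2·2.0000) = 0.3600 m
person approaches 1.6000·(0.1000+0.6000) = 1.1200 m
margins: 0.0000+0.0800+0.1000 = 0.1800 m
sum ≈ 0.1200+0.3600+1.1200+0.1800 ≈ 1.7800 m = S ✓

v_R_max = 6/5 m/s = 1.2000 m/s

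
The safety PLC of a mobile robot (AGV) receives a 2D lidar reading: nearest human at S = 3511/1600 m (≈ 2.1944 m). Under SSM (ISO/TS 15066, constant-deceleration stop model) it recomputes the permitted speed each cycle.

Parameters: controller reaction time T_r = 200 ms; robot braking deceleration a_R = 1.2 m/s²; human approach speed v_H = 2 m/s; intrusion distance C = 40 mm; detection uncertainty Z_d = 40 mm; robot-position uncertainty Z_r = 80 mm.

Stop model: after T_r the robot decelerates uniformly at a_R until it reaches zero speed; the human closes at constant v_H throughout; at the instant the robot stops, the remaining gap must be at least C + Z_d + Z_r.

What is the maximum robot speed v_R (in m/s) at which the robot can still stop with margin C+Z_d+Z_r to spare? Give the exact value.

v_R_max = 3/4 m/s = 0.7500 m/s

quadratic (5/12)·v² + (28/15)·v + (-523/320) = 0
  disc = (28/15)² − 4·(5/12)·(-523/320) = 89401/14400 ; √disc = 299/120
  v_R = (−(28/15) + 299/120) / (2·(5/12)) = 3/4 m/s
check:
braking lasts T_s = (3/4)/(6/5) = 0.6250 s
reaction-phase robot travel = 0.7500·0.2000 = 0.1500 m
braking distance = 0.7500²/(2·1.2000) = 0.2344 m
human over T_r+T_s: 2.0000·(0.2000+0.6250) = 1.6500 m
margins: 0.0400+0.0400+0.0800 = 0.1600 m
sum ≈ 0.1500+0.2344+1.6500+0.1600 ≈ 2.1944 m = S ✓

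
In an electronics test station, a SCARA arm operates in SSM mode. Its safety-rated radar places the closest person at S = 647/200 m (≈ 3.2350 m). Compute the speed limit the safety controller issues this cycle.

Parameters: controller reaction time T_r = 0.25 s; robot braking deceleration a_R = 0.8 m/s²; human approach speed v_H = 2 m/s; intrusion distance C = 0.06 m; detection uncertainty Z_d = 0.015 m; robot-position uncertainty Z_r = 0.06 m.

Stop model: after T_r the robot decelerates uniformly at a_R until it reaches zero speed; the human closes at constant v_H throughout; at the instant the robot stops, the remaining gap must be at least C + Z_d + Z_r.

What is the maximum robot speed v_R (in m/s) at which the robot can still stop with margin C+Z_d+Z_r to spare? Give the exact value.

v_R_max = 4/5 m/s = 0.8000 m/s

at the boundary: (5/8)·v² + (11/4)·v + (-13/5) = 0
  disc = (11/4)² − 4·(5/8)·(-13/5) = 225/16 ; √disc = 15/4
  v_R = (−(11/4) + 15/4) / (2·(5/8)) = 4/5 m/s
check:
T_s = v_R/a_R = (4/5)/(4/5) = 1.0000 s
reaction-phase robot travel = 0.8000·0.2500 = 0.2000 m
robot covers 0.8000·1.0000 − ½·0.8000·1.0000² = 0.4000 m while stopping
person approaches 2.0000·(0.2500+1.0000) = 2.5000 m
margins: 0.0600+0.0150+0.0600 = 0.1350 m
sum ≈ 0.2000+0.4000+2.5000+0.1350 ≈ 3.2350 m = S ✓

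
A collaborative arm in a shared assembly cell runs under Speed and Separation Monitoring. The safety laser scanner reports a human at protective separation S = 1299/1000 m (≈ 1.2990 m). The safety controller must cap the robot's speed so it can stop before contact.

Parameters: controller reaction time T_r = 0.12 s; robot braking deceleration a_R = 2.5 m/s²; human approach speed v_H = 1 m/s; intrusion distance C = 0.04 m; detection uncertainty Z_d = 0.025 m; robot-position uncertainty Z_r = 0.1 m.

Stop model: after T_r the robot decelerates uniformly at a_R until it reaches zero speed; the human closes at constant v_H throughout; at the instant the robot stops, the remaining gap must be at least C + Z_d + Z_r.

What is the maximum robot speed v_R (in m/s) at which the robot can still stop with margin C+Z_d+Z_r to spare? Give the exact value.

at the boundary: (1/5)·v² + (13/25)·v + (-507/500) = 0
  disc = (13/25)² − 4·(1/5)·(-507/500) = 676/625 ; √disc = 26/25
  v_R = (−(13/25) + 26/25) / (2·(1/5)) = 13/10 m/s
check:
T_s = v_R/a_R = (13/10)/(5/2) = 0.5200 s
reaction-phase robot travel = 1.3000·0.1200 = 0.1560 m
braking distance = 1.3000²/(2·2.5000) = 0.3380 m
human over T_r+T_s: 1.0000·(0.1200+0.5200) = 0.6400 m
residual clearance needed = 0.0400+0.0250+0.1000 = 0.1650 m
sum ≈ 0.1560+0.3380+0.6400+0.1650 ≈ 1.2990 m = S ✓

v_R_max = 13/10 m/s = 1.3000 m/s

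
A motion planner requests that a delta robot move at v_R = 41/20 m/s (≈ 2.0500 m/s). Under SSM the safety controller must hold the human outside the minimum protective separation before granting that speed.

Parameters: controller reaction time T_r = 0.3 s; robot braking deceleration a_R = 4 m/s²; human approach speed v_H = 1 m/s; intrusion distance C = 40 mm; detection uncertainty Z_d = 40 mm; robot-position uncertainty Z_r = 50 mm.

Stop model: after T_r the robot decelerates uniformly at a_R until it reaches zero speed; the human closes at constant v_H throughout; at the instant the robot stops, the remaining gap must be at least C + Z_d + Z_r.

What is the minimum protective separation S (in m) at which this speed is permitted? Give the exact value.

T_s = v_R/a_R = (41/20)/4 = 0.5125 s
robot in T_r: 2.0500·0.3000 = 0.6150 m
braking distance = 2.0500²/(2·4.0000) = 0.5253 m
human over T_r+T_s: 1.0000·(0.3000+0.5125) = 0.8125 m
C+Z_d+Z_r = 0.0400+0.0400+0.0500 = 0.1300 m
S_min ≈ 0.6150+0.5253+0.8125+0.1300  ⇒  S_min = 1333/640 m

S_min = 1333/640 m = 2.0828 m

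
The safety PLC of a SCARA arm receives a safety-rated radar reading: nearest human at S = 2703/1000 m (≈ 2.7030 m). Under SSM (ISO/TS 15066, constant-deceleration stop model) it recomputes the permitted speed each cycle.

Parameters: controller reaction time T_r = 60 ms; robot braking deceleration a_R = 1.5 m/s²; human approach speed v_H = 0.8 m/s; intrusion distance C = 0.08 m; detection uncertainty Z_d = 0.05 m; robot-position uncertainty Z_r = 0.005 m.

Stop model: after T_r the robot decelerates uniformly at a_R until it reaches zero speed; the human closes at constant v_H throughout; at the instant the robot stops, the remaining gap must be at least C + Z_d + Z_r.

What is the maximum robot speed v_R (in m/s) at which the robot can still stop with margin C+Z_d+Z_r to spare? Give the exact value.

v_R_max = 2 m/s = 2.0000 m/s

quadratic (1/3)·v² + (89/150)·v + (-63/25) = 0
  disc = (89/150)² − 4·(1/3)·(-63/25) = 83521/22500 ; √disc = 289/150
  v_R = (−(89/150) + 289/150) / (2·(1/3)) = 2 m/s
check:
stop time T_s = 2/(3/2) = 1.3333 s
reaction-phase robot travel = 2.0000·0.0600 = 0.1200 m
braking distance = 2.0000²/(2·1.5000) = 1.3333 m
person approaches 0.8000·(0.0600+1.3333) = 1.1147 m
margins: 0.0800+0.0500+0.0050 = 0.1350 m
sum ≈ 0.1200+1.3333+1.1147+0.1350 ≈ 2.7030 m = S ✓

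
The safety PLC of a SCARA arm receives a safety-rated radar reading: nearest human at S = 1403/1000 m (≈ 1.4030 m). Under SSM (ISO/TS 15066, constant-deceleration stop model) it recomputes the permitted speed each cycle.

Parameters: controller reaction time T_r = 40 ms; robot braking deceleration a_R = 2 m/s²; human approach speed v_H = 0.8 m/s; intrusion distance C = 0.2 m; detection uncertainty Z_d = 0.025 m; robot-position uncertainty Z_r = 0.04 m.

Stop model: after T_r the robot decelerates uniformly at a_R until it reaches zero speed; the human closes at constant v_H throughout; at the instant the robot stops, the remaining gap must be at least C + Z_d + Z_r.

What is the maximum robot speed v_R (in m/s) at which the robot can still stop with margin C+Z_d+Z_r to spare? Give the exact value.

v_R_max = 7/5 m/s = 1.4000 m/s

quadratic (1/4)·v² + (11/25)·v + (-553/500) = 0
  disc = (11/25)² − 4·(1/4)·(-553/500) = 3249/2500 ; √disc = 57/50
  v_R = (−(11/25) + 57/50) / (2·(1/4)) = 7/5 m/s
check:
T_s = v_R/a_R = (7/5)/2 = 0.7000 s
robot covers v_R·T_r = 1.4000·0.0400 = 0.0560 m before braking
robot covers 1.4000·0.7000 − ½·2.0000·0.7000² = 0.4900 m while stopping
human closes 0.8000·0.7400 = 0.5920 m
C+Z_d+Z_r = 0.2000+0.0250+0.0400 = 0.2650 m
sum ≈ 0.0560+0.4900+0.5920+0.2650 ≈ 1.4030 m = S ✓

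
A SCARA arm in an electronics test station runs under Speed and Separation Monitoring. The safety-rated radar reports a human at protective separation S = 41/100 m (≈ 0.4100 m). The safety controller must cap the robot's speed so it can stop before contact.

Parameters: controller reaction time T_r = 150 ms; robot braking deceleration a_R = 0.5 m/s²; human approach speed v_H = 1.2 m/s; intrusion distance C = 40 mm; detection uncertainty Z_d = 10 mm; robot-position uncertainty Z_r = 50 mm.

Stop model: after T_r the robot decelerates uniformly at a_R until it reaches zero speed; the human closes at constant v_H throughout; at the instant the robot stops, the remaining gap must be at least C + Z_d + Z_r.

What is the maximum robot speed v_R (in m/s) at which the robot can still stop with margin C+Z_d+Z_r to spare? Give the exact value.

v_R_max = 1/20 m/s = 0.0500 m/s

at the boundary: (1)·v² + (51/20)·v + (-13/100) = 0
  disc = (51/20)² − 4·(1)·(-13/100) = 2809/400 ; √disc = 53/20
  v_R = (−(51/20) + 53/20) / (2·(1)) = 1/20 m/s
check:
stop time T_s = (1/20)/(1/2) = 0.1000 s
reaction-phase robot travel = 0.0500·0.1500 = 0.0075 m
braking distance = 0.0500²/(2·0.5000) = 0.0025 m
human closes 1.2000·0.2500 = 0.3000 m
residual clearance needed = 0.0400+0.0100+0.0500 = 0.1000 m
sum ≈ 0.0075+0.0025+0.3000+0.1000 ≈ 0.4100 m = S ✓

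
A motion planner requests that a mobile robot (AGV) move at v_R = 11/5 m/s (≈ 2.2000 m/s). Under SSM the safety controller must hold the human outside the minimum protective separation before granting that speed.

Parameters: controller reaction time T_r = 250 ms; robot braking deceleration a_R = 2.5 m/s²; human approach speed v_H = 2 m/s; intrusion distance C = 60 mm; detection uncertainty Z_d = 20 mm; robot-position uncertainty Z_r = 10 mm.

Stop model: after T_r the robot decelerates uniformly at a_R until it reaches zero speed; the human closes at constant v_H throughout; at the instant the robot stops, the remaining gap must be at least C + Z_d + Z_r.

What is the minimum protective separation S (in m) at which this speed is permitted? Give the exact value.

S_min = 967/250 m = 3.8680 m

braking lasts T_s = (11/5)/(5/2) = 0.8800 s
robot covers v_R·T_r = 2.2000·0.2500 = 0.5500 m before braking
robot covers 2.2000·0.8800 − ½·2.5000·0.8800² = 0.9680 m while stopping
human over T_r+T_s: 2.0000·(0.2500+0.8800) = 2.2600 m
residual clearance needed = 0.0600+0.0200+0.0100 = 0.0900 m
S_min ≈ 0.5500+0.9680+2.2600+0.0900  ⇒  S_min = 967/250 m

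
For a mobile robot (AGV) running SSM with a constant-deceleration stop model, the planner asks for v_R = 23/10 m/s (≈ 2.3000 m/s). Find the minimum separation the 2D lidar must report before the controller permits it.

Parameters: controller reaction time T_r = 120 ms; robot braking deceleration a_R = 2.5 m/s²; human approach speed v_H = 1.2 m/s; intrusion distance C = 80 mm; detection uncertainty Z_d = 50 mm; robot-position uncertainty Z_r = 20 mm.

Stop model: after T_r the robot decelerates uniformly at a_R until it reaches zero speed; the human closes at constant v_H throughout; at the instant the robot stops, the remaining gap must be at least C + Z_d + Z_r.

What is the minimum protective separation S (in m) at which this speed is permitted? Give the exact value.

S_min = 683/250 m = 2.7320 m

T_s = v_R/a_R = (23/10)/(5/2) = 0.9200 s
robot in T_r: 2.3000·0.1200 = 0.2760 m
robot covers 2.3000·0.9200 − ½·2.5000·0.9200² = 1.0580 m while stopping
person approaches 1.2000·(0.1200+0.9200) = 1.2480 m
margins: 0.0800+0.0500+0.0200 = 0.1500 m
S_min ≈ 0.2760+1.0580+1.2480+0.1500  ⇒  S_min = 683/250 m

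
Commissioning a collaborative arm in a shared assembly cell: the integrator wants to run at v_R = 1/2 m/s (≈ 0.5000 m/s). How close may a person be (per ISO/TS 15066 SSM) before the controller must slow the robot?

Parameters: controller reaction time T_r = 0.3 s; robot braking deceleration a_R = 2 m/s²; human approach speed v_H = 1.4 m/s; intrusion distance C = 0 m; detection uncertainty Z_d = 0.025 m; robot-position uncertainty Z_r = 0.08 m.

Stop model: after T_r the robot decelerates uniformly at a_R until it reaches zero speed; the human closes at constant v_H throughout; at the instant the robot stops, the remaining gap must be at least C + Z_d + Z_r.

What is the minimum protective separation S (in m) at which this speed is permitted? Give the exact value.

S_min = 87/80 m = 1.0875 m

T_s = v_R/a_R = (1/2)/2 = 0.2500 s
robot covers v_R·T_r = 0.5000·0.3000 = 0.1500 m before braking
robot covers 0.5000·0.2500 − ½·2.0000·0.2500² = 0.0625 m while stopping
human closes 1.4000·0.5500 = 0.7700 m
margins: 0.0000+0.0250+0.0800 = 0.1050 m
S_min ≈ 0.1500+0.0625+0.7700+0.1050  ⇒  S_min = 87/80 m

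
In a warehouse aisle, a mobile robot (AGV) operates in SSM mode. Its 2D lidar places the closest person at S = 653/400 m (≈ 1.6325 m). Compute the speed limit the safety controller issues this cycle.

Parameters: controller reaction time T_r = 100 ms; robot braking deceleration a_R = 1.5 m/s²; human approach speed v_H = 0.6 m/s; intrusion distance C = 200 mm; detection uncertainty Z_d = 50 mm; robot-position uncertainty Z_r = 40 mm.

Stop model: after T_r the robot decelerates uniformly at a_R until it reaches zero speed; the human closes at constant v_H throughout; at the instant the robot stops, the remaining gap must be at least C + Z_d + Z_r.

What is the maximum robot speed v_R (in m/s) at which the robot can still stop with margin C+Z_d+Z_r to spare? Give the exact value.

v_R_max = 27/20 m/s = 1.3500 m/s

at the boundary: (1/3)·v² + (1/2)·v + (-513/400) = 0
  disc = (1/2)² − 4·(1/3)·(-513/400) = 49/25 ; √disc = 7/5
  v_R = (−(1/2) + 7/5) / (2·(1/3)) = 27/20 m/s
check:
T_s = v_R/a_R = (27/20)/(3/2) = 0.9000 s
robot covers v_R·T_r = 1.3500·0.1000 = 0.1350 m before braking
braking distance = 1.3500²/(2·1.5000) = 0.6075 m
human over T_r+T_s: 0.6000·(0.1000+0.9000) = 0.6000 m
C+Z_d+Z_r = 0.2000+0.0500+0.0400 = 0.2900 m
sum ≈ 0.1350+0.6075+0.6000+0.2900 ≈ 1.6325 m = S ✓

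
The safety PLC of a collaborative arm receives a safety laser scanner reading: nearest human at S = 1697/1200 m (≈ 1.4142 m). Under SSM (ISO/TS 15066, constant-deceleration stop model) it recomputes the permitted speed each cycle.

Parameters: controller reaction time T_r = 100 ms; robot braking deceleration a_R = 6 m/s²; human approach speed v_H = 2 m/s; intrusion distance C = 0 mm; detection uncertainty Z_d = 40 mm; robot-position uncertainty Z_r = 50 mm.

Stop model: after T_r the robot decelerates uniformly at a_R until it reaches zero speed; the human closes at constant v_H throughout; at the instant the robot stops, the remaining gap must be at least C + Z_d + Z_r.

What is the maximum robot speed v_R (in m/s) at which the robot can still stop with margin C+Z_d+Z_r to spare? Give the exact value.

v_R_max = 19/10 m/s = 1.9000 m/s

collect terms ⇒ (1/12)·v_R² + (13/30)·v_R + (-1349/1200) = 0
  disc = (13/30)² − 4·(1/12)·(-1349/1200) = 9/16 ; √disc = 3/4
  v_R = (−(13/30) + 3/4) / (2·(1/12)) = 19/10 m/s
check:
stop time T_s = (19/10)/6 = 0.3167 s
reaction-phase robot travel = 1.9000·0.1000 = 0.1900 m
robot covers 1.9000·0.3167 − ½·6.0000·0.3167² = 0.3008 m while stopping
human over T_r+T_s: 2.0000·(0.1000+0.3167) = 0.8333 m
C+Z_d+Z_r = 0.0000+0.0400+0.0500 = 0.0900 m
sum ≈ 0.1900+0.3008+0.8333+0.0900 ≈ 1.4142 m = S ✓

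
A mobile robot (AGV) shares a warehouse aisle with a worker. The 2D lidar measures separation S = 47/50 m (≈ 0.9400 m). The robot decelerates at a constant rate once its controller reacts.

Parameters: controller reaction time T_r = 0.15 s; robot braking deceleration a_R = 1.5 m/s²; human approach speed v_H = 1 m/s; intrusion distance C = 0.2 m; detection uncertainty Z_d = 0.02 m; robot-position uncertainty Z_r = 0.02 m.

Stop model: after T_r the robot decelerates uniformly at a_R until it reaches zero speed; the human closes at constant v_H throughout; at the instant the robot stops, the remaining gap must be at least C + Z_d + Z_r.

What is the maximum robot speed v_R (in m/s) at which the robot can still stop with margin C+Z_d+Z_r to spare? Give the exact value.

at the boundary: (1/3)·v² + (49/60)·v + (-11/20) = 0
  disc = (49/60)² − 4·(1/3)·(-11/20) = 5041/3600 ; √disc = 71/60
  v_R = (−(49/60) + 71/60) / (2·(1/3)) = 11/20 m/s
check:
braking lasts T_s = (11/20)/(3/2) = 0.3667 s
reaction-phase robot travel = 0.5500·0.1500 = 0.0825 m
braking distance = 0.5500²/(2·1.5000) = 0.1008 m
human closes 1.0000·0.5167 = 0.5167 m
residual clearance needed = 0.2000+0.0200+0.0200 = 0.2400 m
sum ≈ 0.0825+0.1008+0.5167+0.2400 ≈ 0.9400 m = S ✓

v_R_max = 11/20 m/s = 0.5500 m/s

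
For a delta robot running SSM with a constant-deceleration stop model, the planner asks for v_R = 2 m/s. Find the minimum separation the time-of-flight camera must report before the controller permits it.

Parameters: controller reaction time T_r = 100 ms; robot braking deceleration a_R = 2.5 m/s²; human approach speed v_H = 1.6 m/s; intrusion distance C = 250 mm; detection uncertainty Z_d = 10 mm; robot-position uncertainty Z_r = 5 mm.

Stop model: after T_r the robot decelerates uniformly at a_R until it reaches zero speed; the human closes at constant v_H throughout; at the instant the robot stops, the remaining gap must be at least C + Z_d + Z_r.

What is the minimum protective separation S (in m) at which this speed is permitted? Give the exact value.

T_s = v_R/a_R = 2/(5/2) = 0.8000 s
reaction-phase robot travel = 2.0000·0.1000 = 0.2000 m
braking distance = 2.0000²/(2·2.5000) = 0.8000 m
person approaches 1.6000·(0.1000+0.8000) = 1.4400 m
C+Z_d+Z_r = 0.2500+0.0100+0.0050 = 0.2650 m
S_min ≈ 0.2000+0.8000+1.4400+0.2650  ⇒  S_min = 541/200 m

S_min = 541/200 m = 2.7050 m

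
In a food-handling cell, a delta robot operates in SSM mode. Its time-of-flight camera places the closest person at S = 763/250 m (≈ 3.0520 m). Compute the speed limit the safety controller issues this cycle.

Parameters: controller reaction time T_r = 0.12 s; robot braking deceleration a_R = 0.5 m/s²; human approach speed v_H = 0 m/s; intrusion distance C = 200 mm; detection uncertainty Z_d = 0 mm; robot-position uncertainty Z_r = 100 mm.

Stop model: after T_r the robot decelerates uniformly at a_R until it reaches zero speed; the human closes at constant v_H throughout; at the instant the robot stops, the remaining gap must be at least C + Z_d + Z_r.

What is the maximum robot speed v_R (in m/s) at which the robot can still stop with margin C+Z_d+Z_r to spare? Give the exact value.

collect terms ⇒ (1)·v_R² + (3/25)·v_R + (-344/125) = 0
  disc = (3/25)² − 4·(1)·(-344/125) = 6889/625 ; √disc = 83/25
  v_R = (−(3/25) + 83/25) / (2·(1)) = 8/5 m/s
check:
braking lasts T_s = (8/5)/(1/2) = 3.2000 s
robot covers v_R·T_r = 1.6000·0.1200 = 0.1920 m before braking
robot under decel: 1.6000²/(2·0.5000) = 2.5600 m
human over T_r+T_s: 0.0000·(0.1200+3.2000) = 0.0000 m
residual clearance needed = 0.2000+0.0000+0.1000 = 0.3000 m
sum ≈ 0.1920+2.5600+0.0000+0.3000 ≈ 3.0520 m = S ✓

v_R_max = 8/5 m/s = 1.6000 m/s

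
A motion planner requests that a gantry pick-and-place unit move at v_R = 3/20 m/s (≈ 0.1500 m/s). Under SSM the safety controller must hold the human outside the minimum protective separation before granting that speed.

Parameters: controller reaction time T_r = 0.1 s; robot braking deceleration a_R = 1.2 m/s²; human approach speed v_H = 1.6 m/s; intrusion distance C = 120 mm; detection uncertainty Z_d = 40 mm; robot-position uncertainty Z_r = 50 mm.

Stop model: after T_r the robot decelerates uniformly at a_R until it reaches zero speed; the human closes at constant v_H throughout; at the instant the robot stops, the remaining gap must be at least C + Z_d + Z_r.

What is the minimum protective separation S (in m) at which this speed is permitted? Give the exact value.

S_min = 951/1600 m = 0.5944 m

braking lasts T_s = (3/20)/(6/5) = 0.1250 s
robot in T_r: 0.1500·0.1000 = 0.0150 m
braking distance = 0.1500²/(2·1.2000) = 0.0094 m
human closes 1.6000·0.2250 = 0.3600 m
margins: 0.1200+0.0400+0.0500 = 0.2100 m
S_min ≈ 0.0150+0.0094+0.3600+0.2100  ⇒  S_min = 951/1600 m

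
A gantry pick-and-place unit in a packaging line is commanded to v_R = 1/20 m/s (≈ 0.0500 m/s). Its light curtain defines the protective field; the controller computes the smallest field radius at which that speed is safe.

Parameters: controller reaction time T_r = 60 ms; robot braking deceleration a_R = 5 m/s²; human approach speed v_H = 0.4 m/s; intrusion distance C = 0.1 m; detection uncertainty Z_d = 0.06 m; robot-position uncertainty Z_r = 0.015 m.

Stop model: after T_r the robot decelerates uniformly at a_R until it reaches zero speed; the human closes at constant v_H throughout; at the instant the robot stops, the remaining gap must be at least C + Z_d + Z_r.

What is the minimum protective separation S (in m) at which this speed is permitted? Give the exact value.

T_s = v_R/a_R = (1/20)/5 = 0.0100 s
robot in T_r: 0.0500·0.0600 = 0.0030 m
robot covers 0.0500·0.0100 − ½·5.0000·0.0100² = 0.0003 m while stopping
person approaches 0.4000·(0.0600+0.0100) = 0.0280 m
margins: 0.1000+0.0600+0.0150 = 0.1750 m
S_min ≈ 0.0030+0.0003+0.0280+0.1750  ⇒  S_min = 33/160 m

S_min = 33/160 m = 0.2062 m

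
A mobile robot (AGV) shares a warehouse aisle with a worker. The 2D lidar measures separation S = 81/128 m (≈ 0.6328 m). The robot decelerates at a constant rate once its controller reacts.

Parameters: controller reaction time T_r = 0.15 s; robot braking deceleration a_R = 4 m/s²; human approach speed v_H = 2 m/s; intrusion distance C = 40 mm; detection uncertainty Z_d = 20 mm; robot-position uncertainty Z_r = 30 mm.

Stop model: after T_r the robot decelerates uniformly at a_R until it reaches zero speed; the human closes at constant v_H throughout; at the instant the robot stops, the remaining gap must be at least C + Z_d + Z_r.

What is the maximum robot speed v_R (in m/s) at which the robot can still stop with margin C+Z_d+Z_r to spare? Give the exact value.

v_R_max = 7/20 m/s = 0.3500 m/s

collect terms ⇒ (1/8)·v_R² + (13/20)·v_R + (-777/3200) = 0
  disc = (13/20)² − 4·(1/8)·(-777/3200) = 3481/6400 ; √disc = 59/80
  v_R = (−(13/20) + 59/80) / (2·(1/8)) = 7/20 m/s
check:
braking lasts T_s = (7/20)/4 = 0.0875 s
robot in T_r: 0.3500·0.1500 = 0.0525 m
robot covers 0.3500·0.0875 − ½·4.0000·0.0875² = 0.0153 m while stopping
human closes 2.0000·0.2375 = 0.4750 m
margins: 0.0400+0.0200+0.0300 = 0.0900 m
sum ≈ 0.0525+0.0153+0.4750+0.0900 ≈ 0.6328 m = S ✓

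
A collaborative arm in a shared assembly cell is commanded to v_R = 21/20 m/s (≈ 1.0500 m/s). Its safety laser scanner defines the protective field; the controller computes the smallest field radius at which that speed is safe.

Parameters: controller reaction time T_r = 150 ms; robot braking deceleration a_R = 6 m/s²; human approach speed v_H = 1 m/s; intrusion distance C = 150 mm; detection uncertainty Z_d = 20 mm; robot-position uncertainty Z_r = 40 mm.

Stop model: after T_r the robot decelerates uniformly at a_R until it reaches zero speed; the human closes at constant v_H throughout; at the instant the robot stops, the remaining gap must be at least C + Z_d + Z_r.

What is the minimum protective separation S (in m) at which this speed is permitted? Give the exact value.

S_min = 251/320 m = 0.7844 m

braking lasts T_s = (21/20)/6 = 0.1750 s
robot in T_r: 1.0500·0.1500 = 0.1575 m
robot under decel: 1.0500²/(2·6.0000) = 0.0919 m
human closes 1.0000·0.3250 = 0.3250 m
margins: 0.1500+0.0200+0.0400 = 0.2100 m
S_min ≈ 0.1575+0.0919+0.3250+0.2100  ⇒  S_min = 251/320 m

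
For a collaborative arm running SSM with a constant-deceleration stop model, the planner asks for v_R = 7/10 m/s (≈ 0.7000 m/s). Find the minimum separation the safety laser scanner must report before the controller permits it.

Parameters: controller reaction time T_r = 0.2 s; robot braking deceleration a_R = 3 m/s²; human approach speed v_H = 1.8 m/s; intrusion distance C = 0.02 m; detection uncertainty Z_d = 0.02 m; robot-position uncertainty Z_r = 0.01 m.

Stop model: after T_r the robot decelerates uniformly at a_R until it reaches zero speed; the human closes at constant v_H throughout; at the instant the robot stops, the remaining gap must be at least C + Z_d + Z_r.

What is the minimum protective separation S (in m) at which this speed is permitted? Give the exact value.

S_min = 631/600 m = 1.0517 m

braking lasts T_s = (7/10)/3 = 0.2333 s
reaction-phase robot travel = 0.7000·0.2000 = 0.1400 m
robot under decel: 0.7000²/(2·3.0000) = 0.0817 m
person approaches 1.8000·(0.2000+0.2333) = 0.7800 m
residual clearance needed = 0.0200+0.0200+0.0100 = 0.0500 m
S_min ≈ 0.1400+0.0817+0.7800+0.0500  ⇒  S_min = 631/600 m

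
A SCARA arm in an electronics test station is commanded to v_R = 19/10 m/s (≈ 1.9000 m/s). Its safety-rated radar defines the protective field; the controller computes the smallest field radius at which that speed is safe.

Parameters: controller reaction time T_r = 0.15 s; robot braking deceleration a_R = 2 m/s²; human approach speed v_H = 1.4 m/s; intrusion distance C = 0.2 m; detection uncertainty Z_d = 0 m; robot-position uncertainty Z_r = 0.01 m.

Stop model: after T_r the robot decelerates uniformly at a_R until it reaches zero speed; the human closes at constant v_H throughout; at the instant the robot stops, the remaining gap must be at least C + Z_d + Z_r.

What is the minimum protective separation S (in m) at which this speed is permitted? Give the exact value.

S_min = 47/16 m = 2.9375 m

T_s = v_R/a_R = (19/10)/2 = 0.9500 s
robot covers v_R·T_r = 1.9000·0.1500 = 0.2850 m before braking
robot covers 1.9000·0.9500 − ½·2.0000·0.9500² = 0.9025 m while stopping
person approaches 1.4000·(0.1500+0.9500) = 1.5400 m
C+Z_d+Z_r = 0.2000+0.0000+0.0100 = 0.2100 m
S_min ≈ 0.2850+0.9025+1.5400+0.2100  ⇒  S_min = 47/16 m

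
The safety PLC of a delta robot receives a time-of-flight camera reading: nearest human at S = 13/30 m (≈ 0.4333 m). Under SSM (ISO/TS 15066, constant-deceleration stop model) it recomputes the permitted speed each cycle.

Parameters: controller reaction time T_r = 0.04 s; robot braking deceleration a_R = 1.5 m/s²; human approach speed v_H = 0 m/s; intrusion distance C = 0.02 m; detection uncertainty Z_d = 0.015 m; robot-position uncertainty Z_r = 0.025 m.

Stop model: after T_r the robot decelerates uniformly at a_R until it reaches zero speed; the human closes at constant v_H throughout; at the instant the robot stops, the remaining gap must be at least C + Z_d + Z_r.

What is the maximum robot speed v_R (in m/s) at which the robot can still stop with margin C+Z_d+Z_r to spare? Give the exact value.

v_R_max = 1 m/s = 1.0000 m/s

at the boundary: (1/3)·v² + (1/25)·v + (-28/75) = 0
  disc = (1/25)² − 4·(1/3)·(-28/75) = 2809/5625 ; √disc = 53/75
  v_R = (−(1/25) + 53/75) / (2·(1/3)) = 1 m/s
check:
braking lasts T_s = 1/(3/2) = 0.6667 s
robot in T_r: 1.0000·0.0400 = 0.0400 m
braking distance = 1.0000²/(2·1.5000) = 0.3333 m
human closes 0.0000·0.7067 = 0.0000 m
residual clearance needed = 0.0200+0.0150+0.0250 = 0.0600 m
sum ≈ 0.0400+0.3333+0.0000+0.0600 ≈ 0.4333 m = S ✓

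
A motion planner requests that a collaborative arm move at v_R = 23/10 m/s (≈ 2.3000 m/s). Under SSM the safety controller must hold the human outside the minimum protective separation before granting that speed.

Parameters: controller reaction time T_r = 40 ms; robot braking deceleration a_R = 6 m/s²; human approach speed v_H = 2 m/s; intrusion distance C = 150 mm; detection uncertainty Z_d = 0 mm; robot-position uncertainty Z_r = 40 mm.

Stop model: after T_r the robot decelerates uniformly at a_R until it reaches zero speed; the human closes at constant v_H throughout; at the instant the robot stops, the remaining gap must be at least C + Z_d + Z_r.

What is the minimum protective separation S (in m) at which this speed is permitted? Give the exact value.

T_s = v_R/a_R = (23/10)/6 = 0.3833 s
robot covers v_R·T_r = 2.3000·0.0400 = 0.0920 m before braking
braking distance = 2.3000²/(2·6.0000) = 0.4408 m
human closes 2.0000·0.4233 = 0.8467 m
margins: 0.1500+0.0000+0.0400 = 0.1900 m
S_min ≈ 0.0920+0.4408+0.8467+0.1900  ⇒  S_min = 3139/2000 m

S_min = 3139/2000 m = 1.5695 m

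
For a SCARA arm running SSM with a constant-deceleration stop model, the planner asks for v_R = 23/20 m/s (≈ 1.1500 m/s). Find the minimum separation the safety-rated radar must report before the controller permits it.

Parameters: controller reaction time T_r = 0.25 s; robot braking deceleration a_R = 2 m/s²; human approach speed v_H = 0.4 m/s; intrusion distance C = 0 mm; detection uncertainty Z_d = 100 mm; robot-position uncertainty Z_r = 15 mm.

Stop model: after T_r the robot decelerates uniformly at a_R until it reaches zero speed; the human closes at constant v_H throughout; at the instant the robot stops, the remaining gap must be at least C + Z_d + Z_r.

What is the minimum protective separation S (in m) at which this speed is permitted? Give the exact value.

S_min = 1701/1600 m = 1.0631 m

T_s = v_R/a_R = (23/20)/2 = 0.5750 s
robot in T_r: 1.1500·0.2500 = 0.2875 m
braking distance = 1.1500²/(2·2.0000) = 0.3306 m
human closes 0.4000·0.8250 = 0.3300 m
C+Z_d+Z_r = 0.0000+0.1000+0.0150 = 0.1150 m
S_min ≈ 0.2875+0.3306+0.3300+0.1150  ⇒  S_min = 1701/1600 m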